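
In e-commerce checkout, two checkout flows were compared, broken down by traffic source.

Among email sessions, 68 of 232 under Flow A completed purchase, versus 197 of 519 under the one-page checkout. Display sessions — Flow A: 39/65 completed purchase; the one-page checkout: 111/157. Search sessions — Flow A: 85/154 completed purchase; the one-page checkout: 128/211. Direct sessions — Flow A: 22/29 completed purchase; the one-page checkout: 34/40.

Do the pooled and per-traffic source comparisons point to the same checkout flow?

Email: Flow A 68/232 = 29.3%, the one-page checkout 197/519 = 38.0% → the one-page checkout
Display: Flow A 39/65 = 60.0%, the one-page checkout 111/157 = 70.7% → the one-page checkout
Search: Flow A 85/154 = 55.2%, the one-page checkout 128/211 = 60.7% → the one-page checkout
Direct: Flow A 22/29 = 75.9%, the one-page checkout 34/40 = 85.0% → the one-page checkout
Overall: Flow A 214/480 = 44.6%, the one-page checkout 470/927 = 50.7% → the one-page checkout
The one-page checkout wins overall and in every traffic group — no reversal.

Yes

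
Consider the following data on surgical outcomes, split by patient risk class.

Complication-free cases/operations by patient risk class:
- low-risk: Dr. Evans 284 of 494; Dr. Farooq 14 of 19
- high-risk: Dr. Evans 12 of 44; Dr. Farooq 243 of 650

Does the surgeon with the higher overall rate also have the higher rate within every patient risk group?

No

Low-risk: Dr. Evans 284/494 = 57.5%, Dr. Farooq 14/19 = 73.7% → Dr. Farooq
High-risk: Dr. Evans 12/44 = 27.3%, Dr. Farooq 243/650 = 37.4% → Dr. Farooq
Overall: Dr. Evans 296/538 = 55.0%, Dr. Farooq 257/669 = 38.4% → Dr. Evans
Dr. Farooq wins each patient risk group but Dr. Evans wins overall — the comparison reverses. Dr. Farooq's operations skew toward high-risk, which has a lower base rate.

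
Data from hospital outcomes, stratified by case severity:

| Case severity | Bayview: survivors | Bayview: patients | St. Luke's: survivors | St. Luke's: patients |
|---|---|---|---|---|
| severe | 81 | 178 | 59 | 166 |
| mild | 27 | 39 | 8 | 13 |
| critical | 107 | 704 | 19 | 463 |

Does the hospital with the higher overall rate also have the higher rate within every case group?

Yes

Severe: Bayview 81/178 = 45.5%, St. Luke's 59/166 = 35.5% → Bayview
Mild: Bayview 27/39 = 69.2%, St. Luke's 8/13 = 61.5% → Bayview
Critical: Bayview 107/704 = 15.2%, St. Luke's 19/463 = 4.1% → Bayview
Overall: Bayview 215/921 = 23.3%, St. Luke's 86/642 = 13.4% → Bayview
Bayview wins overall and in every case group — no reversal.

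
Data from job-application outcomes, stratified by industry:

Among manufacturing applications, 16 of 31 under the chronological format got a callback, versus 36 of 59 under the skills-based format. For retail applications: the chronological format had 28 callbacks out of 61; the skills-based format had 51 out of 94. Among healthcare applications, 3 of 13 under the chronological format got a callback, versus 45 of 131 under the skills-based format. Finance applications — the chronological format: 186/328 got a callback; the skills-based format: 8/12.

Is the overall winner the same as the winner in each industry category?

Manufacturing: the chronological format 16/31 = 51.6%, the skills-based format 36/59 = 61.0% → the skills-based format
Retail: the chronological format 28/61 = 45.9%, the skills-based format 51/94 = 54.3% → the skills-based format
Healthcare: the chronological format 3/13 = 23.1%, the skills-based format 45/131 = 34.4% → the skills-based format
Finance: the chronological format 186/328 = 56.7%, the skills-based format 8/12 = 66.7% → the skills-based format
Overall: the chronological format 233/433 = 53.8%, the skills-based format 140/296 = 47.3% → the chronological format
The skills-based format wins each industry group but the chronological format wins overall — the comparison reverses. The skills-based format's applications skew toward healthcare, which has a lower base rate.

No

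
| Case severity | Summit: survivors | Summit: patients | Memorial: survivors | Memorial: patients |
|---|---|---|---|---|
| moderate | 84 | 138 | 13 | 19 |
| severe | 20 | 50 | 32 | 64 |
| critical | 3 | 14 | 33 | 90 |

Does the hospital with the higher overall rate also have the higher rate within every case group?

Moderate: Summit 84/138 = 60.9%, Memorial 13/19 = 68.4% → Memorial
Severe: Summit 20/50 = 40.0%, Memorial 32/64 = 50.0% → Memorial
Critical: Summit 3/14 = 21.4%, Memorial 33/90 = 36.7% → Memorial
Overall: Summit 107/202 = 53.0%, Memorial 78/173 = 45.1% → Summit
Memorial wins each case group but Summit wins overall — the comparison reverses. Memorial's patients skew toward critical, which has a lower base rate.

No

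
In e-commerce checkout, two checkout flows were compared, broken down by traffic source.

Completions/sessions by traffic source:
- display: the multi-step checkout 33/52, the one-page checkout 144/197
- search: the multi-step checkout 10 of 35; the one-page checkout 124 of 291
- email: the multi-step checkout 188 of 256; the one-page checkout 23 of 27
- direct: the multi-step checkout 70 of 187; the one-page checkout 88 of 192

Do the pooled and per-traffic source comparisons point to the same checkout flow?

Display: the multi-step checkout 33/52 = 63.5%, the one-page checkout 144/197 = 73.1% → the one-page checkout
Search: the multi-step checkout 10/35 = 28.6%, the one-page checkout 124/291 = 42.6% → the one-page checkout
Email: the multi-step checkout 188/256 = 73.4%, the one-page checkout 23/27 = 85.2% → the one-page checkout
Direct: the multi-step checkout 70/187 = 37.4%, the one-page checkout 88/192 = 45.8% → the one-page checkout
Overall: the multi-step checkout 301/530 = 56.8%, the one-page checkout 379/707 = 53.6% → the multi-step checkout
The one-page checkout wins each traffic group but the multi-step checkout wins overall — the comparison reverses. The one-page checkout's sessions skew toward search, which has a lower base rate.

No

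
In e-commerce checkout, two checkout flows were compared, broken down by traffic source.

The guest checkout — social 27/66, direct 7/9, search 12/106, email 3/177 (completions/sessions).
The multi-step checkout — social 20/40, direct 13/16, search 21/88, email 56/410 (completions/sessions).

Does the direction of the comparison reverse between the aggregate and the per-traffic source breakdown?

No

Social: the guest checkout 27/66 = 40.9%, the multi-step checkout 20/40 = 50.0% → the multi-step checkout
Direct: the guest checkout 7/9 = 77.8%, the multi-step checkout 13/16 = 81.2% → the multi-step checkout
Search: the guest checkout 12/106 = 11.3%, the multi-step checkout 21/88 = 23.9% → the multi-step checkout
Email: the guest checkout 3/177 = 1.7%, the multi-step checkout 56/410 = 13.7% → the multi-step checkout
Overall: the guest checkout 49/358 = 13.7%, the multi-step checkout 110/554 = 19.9% → the multi-step checkout
The multi-step checkout wins overall and in every traffic group — no reversal.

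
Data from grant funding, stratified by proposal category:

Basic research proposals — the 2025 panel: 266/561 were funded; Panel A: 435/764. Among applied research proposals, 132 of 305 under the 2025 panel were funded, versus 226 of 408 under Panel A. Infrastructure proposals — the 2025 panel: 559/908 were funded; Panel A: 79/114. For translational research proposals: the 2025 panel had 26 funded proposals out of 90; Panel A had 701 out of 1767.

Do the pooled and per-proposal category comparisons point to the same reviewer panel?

Basic research: the 2025 panel 266/561 = 47.4%, Panel A 435/764 = 56.9% → Panel A
Applied research: the 2025 panel 132/305 = 43.3%, Panel A 226/408 = 55.4% → Panel A
Infrastructure: the 2025 panel 559/908 = 61.6%, Panel A 79/114 = 69.3% → Panel A
Translational research: the 2025 panel 26/90 = 28.9%, Panel A 701/1767 = 39.7% → Panel A
Overall: the 2025 panel 983/1864 = 52.7%, Panel A 1441/3053 = 47.2% → the 2025 panel
Panel A wins each proposal group but the 2025 panel wins overall — the comparison reverses. Panel A's proposals skew toward translational research, which has a lower base rate.

No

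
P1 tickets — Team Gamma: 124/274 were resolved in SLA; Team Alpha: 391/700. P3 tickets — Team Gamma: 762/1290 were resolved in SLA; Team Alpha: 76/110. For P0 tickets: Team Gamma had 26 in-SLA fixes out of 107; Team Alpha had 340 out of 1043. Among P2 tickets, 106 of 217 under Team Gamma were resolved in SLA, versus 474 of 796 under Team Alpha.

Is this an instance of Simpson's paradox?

Yes

P1: Team Gamma 124/274 = 45.3%, Team Alpha 391/700 = 55.9% → Team Alpha
P3: Team Gamma 762/1290 = 59.1%, Team Alpha 76/110 = 69.1% → Team Alpha
P0: Team Gamma 26/107 = 24.3%, Team Alpha 340/1043 = 32.6% → Team Alpha
P2: Team Gamma 106/217 = 48.8%, Team Alpha 474/796 = 59.5% → Team Alpha
Overall: Team Gamma 1018/1888 = 53.9%, Team Alpha 1281/2649 = 48.4% → Team Gamma
Team Alpha wins each ticket group but Team Gamma wins overall — the comparison reverses. Team Alpha's tickets skew toward P0, which has a lower base rate.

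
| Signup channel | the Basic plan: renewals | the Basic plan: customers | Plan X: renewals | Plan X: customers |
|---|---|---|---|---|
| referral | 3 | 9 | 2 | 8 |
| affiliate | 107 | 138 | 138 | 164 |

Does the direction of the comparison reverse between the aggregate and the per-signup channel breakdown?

Referral: the Basic plan 3/9 = 33.3%, Plan X 2/8 = 25.0% → the Basic plan
Affiliate: the Basic plan 107/138 = 77.5%, Plan X 138/164 = 84.1% → Plan X
Overall: the Basic plan 110/147 = 74.8%, Plan X 140/172 = 81.4% → Plan X
Neither sweeps: the Basic plan wins 1 of 2 groups, Plan X wins 1. Plan X wins overall but not every group — no Simpson reversal.

No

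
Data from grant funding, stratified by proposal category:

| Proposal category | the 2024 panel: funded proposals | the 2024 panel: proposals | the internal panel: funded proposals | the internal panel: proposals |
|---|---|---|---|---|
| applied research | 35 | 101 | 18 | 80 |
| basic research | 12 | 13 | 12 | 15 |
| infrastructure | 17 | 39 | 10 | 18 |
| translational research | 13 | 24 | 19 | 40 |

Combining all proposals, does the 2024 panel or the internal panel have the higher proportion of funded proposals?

the 2024 panel

Applied research: the 2024 panel 35/101 = 34.7%, the internal panel 18/80 = 22.5% → the 2024 panel
Basic research: the 2024 panel 12/13 = 92.3%, the internal panel 12/15 = 80.0% → the 2024 panel
Infrastructure: the 2024 panel 17/39 = 43.6%, the internal panel 10/18 = 55.6% → the internal panel
Translational research: the 2024 panel 13/24 = 54.2%, the internal panel 19/40 = 47.5% → the 2024 panel
Overall: the 2024 panel 77/177 = 43.5%, the internal panel 59/153 = 38.6% → the 2024 panel
(Neither sweeps every proposal group, but the 2024 panel has the higher pooled rate.)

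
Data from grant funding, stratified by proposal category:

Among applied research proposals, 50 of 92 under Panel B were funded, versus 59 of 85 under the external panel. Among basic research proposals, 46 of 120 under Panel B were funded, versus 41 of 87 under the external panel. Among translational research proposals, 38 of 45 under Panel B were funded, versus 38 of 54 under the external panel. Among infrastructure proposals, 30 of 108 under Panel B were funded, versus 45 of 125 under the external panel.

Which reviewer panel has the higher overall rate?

Applied research: Panel B 50/92 = 54.3%, the external panel 59/85 = 69.4% → the external panel
Basic research: Panel B 46/120 = 38.3%, the external panel 41/87 = 47.1% → the external panel
Translational research: Panel B 38/45 = 84.4%, the external panel 38/54 = 70.4% → Panel B
Infrastructure: Panel B 30/108 = 27.8%, the external panel 45/125 = 36.0% → the external panel
Overall: Panel B 164/365 = 44.9%, the external panel 183/351 = 52.1% → the external panel
(Neither sweeps every proposal group, but the external panel has the higher pooled rate.)

the external panel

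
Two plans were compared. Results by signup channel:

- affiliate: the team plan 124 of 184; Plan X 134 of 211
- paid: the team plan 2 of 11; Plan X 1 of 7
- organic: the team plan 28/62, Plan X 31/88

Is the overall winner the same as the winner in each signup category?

Affiliate: the team plan 124/184 = 67.4%, Plan X 134/211 = 63.5% → the team plan
Paid: the team plan 2/11 = 18.2%, Plan X 1/7 = 14.3% → the team plan
Organic: the team plan 28/62 = 45.2%, Plan X 31/88 = 35.2% → the team plan
Overall: the team plan 154/257 = 59.9%, Plan X 166/306 = 54.2% → the team plan
The team plan wins overall and in every signup group — no reversal.

Yes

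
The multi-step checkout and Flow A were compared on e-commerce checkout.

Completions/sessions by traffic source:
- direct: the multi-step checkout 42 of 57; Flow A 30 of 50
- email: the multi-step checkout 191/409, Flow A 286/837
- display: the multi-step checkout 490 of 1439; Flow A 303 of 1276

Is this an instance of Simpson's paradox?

Direct: the multi-step checkout 42/57 = 73.7%, Flow A 30/50 = 60.0% → the multi-step checkout
Email: the multi-step checkout 191/409 = 46.7%, Flow A 286/837 = 34.2% → the multi-step checkout
Display: the multi-step checkout 490/1439 = 34.1%, Flow A 303/1276 = 23.7% → the multi-step checkout
Overall: the multi-step checkout 723/1905 = 38.0%, Flow A 619/2163 = 28.6% → the multi-step checkout
The multi-step checkout wins overall and in every traffic group — no reversal.

No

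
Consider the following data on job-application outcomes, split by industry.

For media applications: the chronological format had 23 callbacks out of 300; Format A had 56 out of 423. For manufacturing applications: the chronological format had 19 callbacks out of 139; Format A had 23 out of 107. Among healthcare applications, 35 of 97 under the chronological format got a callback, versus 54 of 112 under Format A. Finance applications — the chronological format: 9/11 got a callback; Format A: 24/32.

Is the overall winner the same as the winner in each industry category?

No

Media: the chronological format 23/300 = 7.7%, Format A 56/423 = 13.2% → Format A
Manufacturing: the chronological format 19/139 = 13.7%, Format A 23/107 = 21.5% → Format A
Healthcare: the chronological format 35/97 = 36.1%, Format A 54/112 = 48.2% → Format A
Finance: the chronological format 9/11 = 81.8%, Format A 24/32 = 75.0% → the chronological format
Overall: the chronological format 86/547 = 15.7%, Format A 157/674 = 23.3% → Format A
Neither sweeps: the chronological format wins 1 of 4 groups, Format A wins 3. Format A wins overall but not every group — no Simpson reversal.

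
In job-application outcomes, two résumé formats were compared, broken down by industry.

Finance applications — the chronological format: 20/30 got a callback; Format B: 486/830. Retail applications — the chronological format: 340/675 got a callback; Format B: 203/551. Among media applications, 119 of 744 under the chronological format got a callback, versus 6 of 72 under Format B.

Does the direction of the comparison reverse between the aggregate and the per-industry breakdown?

Yes

Finance: the chronological format 20/30 = 66.7%, Format B 486/830 = 58.6% → the chronological format
Retail: the chronological format 340/675 = 50.4%, Format B 203/551 = 36.8% → the chronological format
Media: the chronological format 119/744 = 16.0%, Format B 6/72 = 8.3% → the chronological format
Overall: the chronological format 479/1449 = 33.1%, Format B 695/1453 = 47.8% → Format B
The chronological format wins each industry group but Format B wins overall — the comparison reverses. The chronological format's applications skew toward media, which has a lower base rate.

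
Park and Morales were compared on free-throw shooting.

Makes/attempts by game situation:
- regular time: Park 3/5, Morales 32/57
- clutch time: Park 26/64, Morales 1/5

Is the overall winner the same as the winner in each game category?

No

Regular time: Park 3/5 = 60.0%, Morales 32/57 = 56.1% → Park
Clutch time: Park 26/64 = 40.6%, Morales 1/5 = 20.0% → Park
Overall: Park 29/69 = 42.0%, Morales 33/62 = 53.2% → Morales
Park wins each game group but Morales wins overall — the comparison reverses. Park's attempts skew toward clutch time, which has a lower base rate.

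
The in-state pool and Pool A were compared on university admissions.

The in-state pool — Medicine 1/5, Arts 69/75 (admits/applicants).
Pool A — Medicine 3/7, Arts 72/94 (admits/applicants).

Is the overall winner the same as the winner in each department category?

Medicine: the in-state pool 1/5 = 20.0%, Pool A 3/7 = 42.9% → Pool A
Arts: the in-state pool 69/75 = 92.0%, Pool A 72/94 = 76.6% → the in-state pool
Overall: the in-state pool 70/80 = 87.5%, Pool A 75/101 = 74.3% → the in-state pool
Neither sweeps: the in-state pool wins 1 of 2 groups, Pool A wins 1. The in-state pool wins overall but not every group — no Simpson reversal.

No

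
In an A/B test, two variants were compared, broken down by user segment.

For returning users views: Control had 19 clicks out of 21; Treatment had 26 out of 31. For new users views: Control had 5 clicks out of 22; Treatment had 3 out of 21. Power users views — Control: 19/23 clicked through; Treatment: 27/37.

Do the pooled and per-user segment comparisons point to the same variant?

Yes

Returning users: Control 19/21 = 90.5%, Treatment 26/31 = 83.9% → Control
New users: Control 5/22 = 22.7%, Treatment 3/21 = 14.3% → Control
Power users: Control 19/23 = 82.6%, Treatment 27/37 = 73.0% → Control
Overall: Control 43/66 = 65.2%, Treatment 56/89 = 62.9% → Control
Control wins overall and in every user group — no reversal.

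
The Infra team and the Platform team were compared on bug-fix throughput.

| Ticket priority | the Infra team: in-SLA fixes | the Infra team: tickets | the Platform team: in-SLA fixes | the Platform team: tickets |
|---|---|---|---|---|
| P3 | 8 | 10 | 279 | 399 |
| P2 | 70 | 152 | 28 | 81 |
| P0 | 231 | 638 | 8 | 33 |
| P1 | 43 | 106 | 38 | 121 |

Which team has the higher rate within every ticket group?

P3: the Infra team 8/10 = 80.0%, the Platform team 279/399 = 69.9% → the Infra team
P2: the Infra team 70/152 = 46.1%, the Platform team 28/81 = 34.6% → the Infra team
P0: the Infra team 231/638 = 36.2%, the Platform team 8/33 = 24.2% → the Infra team
P1: the Infra team 43/106 = 40.6%, the Platform team 38/121 = 31.4% → the Infra team
The Infra team has the higher rate in all 4 groups.

the Infra team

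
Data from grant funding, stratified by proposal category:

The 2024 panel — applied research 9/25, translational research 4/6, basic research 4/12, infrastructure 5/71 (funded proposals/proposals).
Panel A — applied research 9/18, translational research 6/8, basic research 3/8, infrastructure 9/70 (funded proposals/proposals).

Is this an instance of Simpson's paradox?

Applied research: the 2024 panel 9/25 = 36.0%, Panel A 9/18 = 50.0% → Panel A
Translational research: the 2024 panel 4/6 = 66.7%, Panel A 6/8 = 75.0% → Panel A
Basic research: the 2024 panel 4/12 = 33.3%, Panel A 3/8 = 37.5% → Panel A
Infrastructure: the 2024 panel 5/71 = 7.0%, Panel A 9/70 = 12.9% → Panel A
Overall: the 2024 panel 22/114 = 19.3%, Panel A 27/104 = 26.0% → Panel A
Panel A wins overall and in every proposal group — no reversal.

No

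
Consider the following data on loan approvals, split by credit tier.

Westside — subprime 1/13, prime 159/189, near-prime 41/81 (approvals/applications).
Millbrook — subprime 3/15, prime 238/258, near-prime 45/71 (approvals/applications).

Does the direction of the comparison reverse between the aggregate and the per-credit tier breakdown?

No

Subprime: Westside 1/13 = 7.7%, Millbrook 3/15 = 20.0% → Millbrook
Prime: Westside 159/189 = 84.1%, Millbrook 238/258 = 92.2% → Millbrook
Near-prime: Westside 41/81 = 50.6%, Millbrook 45/71 = 63.4% → Millbrook
Overall: Westside 201/283 = 71.0%, Millbrook 286/344 = 83.1% → Millbrook
Millbrook wins overall and in every credit group — no reversal.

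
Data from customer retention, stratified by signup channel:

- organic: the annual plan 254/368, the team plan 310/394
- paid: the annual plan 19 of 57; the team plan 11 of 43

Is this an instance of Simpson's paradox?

Organic: the annual plan 254/368 = 69.0%, the team plan 310/394 = 78.7% → the team plan
Paid: the annual plan 19/57 = 33.3%, the team plan 11/43 = 25.6% → the annual plan
Overall: the annual plan 273/425 = 64.2%, the team plan 321/437 = 73.5% → the team plan
Neither sweeps: the annual plan wins 1 of 2 groups, the team plan wins 1. The team plan wins overall but not every group — no Simpson reversal.

No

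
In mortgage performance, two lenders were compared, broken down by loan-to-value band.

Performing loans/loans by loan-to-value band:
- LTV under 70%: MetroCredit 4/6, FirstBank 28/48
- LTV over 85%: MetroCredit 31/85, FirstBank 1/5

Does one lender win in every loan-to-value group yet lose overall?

Yes

LTV under 70%: MetroCredit 4/6 = 66.7%, FirstBank 28/48 = 58.3% → MetroCredit
LTV over 85%: MetroCredit 31/85 = 36.5%, FirstBank 1/5 = 20.0% → MetroCredit
Overall: MetroCredit 35/91 = 38.5%, FirstBank 29/53 = 54.7% → FirstBank
MetroCredit wins each loan-to-value group but FirstBank wins overall — the comparison reverses. MetroCredit's loans skew toward LTV over 85%, which has a lower base rate.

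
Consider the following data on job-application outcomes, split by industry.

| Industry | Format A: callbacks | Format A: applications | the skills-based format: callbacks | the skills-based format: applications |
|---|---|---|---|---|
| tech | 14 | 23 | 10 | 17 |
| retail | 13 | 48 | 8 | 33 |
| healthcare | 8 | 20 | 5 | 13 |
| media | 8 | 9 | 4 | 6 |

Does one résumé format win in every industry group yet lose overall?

No

Tech: Format A 14/23 = 60.9%, the skills-based format 10/17 = 58.8% → Format A
Retail: Format A 13/48 = 27.1%, the skills-based format 8/33 = 24.2% → Format A
Healthcare: Format A 8/20 = 40.0%, the skills-based format 5/13 = 38.5% → Format A
Media: Format A 8/9 = 88.9%, the skills-based format 4/6 = 66.7% → Format A
Overall: Format A 43/100 = 43.0%, the skills-based format 27/69 = 39.1% → Format A
Format A wins overall and in every industry group — no reversal.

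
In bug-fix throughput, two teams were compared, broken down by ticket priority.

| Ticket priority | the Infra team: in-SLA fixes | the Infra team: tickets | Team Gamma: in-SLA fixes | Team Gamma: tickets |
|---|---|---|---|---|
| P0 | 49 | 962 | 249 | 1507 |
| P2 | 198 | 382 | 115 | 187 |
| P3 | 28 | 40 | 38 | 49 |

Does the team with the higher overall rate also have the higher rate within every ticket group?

P0: the Infra team 49/962 = 5.1%, Team Gamma 249/1507 = 16.5% → Team Gamma
P2: the Infra team 198/382 = 51.8%, Team Gamma 115/187 = 61.5% → Team Gamma
P3: the Infra team 28/40 = 70.0%, Team Gamma 38/49 = 77.6% → Team Gamma
Overall: the Infra team 275/1384 = 19.9%, Team Gamma 402/1743 = 23.1% → Team Gamma
Team Gamma wins overall and in every ticket group — no reversal.

Yes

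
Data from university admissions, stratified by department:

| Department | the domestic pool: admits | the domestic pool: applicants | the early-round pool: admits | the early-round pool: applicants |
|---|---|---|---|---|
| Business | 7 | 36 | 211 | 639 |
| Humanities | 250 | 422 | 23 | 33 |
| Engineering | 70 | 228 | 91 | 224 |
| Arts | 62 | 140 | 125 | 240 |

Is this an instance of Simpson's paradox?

Business: the domestic pool 7/36 = 19.4%, the early-round pool 211/639 = 33.0% → the early-round pool
Humanities: the domestic pool 250/422 = 59.2%, the early-round pool 23/33 = 69.7% → the early-round pool
Engineering: the domestic pool 70/228 = 30.7%, the early-round pool 91/224 = 40.6% → the early-round pool
Arts: the domestic pool 62/140 = 44.3%, the early-round pool 125/240 = 52.1% → the early-round pool
Overall: the domestic pool 389/826 = 47.1%, the early-round pool 450/1136 = 39.6% → the domestic pool
The early-round pool wins each department group but the domestic pool wins overall — the comparison reverses. The early-round pool's applicants skew toward Business, which has a lower base rate.

Yes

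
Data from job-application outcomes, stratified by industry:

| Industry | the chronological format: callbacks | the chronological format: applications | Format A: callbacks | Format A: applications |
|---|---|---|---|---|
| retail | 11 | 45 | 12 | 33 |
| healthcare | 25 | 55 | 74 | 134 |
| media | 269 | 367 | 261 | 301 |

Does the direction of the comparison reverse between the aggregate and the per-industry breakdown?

Retail: the chronological format 11/45 = 24.4%, Format A 12/33 = 36.4% → Format A
Healthcare: the chronological format 25/55 = 45.5%, Format A 74/134 = 55.2% → Format A
Media: the chronological format 269/367 = 73.3%, Format A 261/301 = 86.7% → Format A
Overall: the chronological format 305/467 = 65.3%, Format A 347/468 = 74.1% → Format A
Format A wins overall and in every industry group — no reversal.

No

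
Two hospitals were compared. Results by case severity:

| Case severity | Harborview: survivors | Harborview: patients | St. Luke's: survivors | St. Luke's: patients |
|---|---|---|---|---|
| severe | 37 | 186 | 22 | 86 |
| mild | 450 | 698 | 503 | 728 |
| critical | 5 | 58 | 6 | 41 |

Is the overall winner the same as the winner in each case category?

Severe: Harborview 37/186 = 19.9%, St. Luke's 22/86 = 25.6% → St. Luke's
Mild: Harborview 450/698 = 64.5%, St. Luke's 503/728 = 69.1% → St. Luke's
Critical: Harborview 5/58 = 8.6%, St. Luke's 6/41 = 14.6% → St. Luke's
Overall: Harborview 492/942 = 52.2%, St. Luke's 531/855 = 62.1% → St. Luke's
St. Luke's wins overall and in every case group — no reversal.

Yes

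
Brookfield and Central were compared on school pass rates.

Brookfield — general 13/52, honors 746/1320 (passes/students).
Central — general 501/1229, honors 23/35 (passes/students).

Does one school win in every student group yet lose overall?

General: Brookfield 13/52 = 25.0%, Central 501/1229 = 40.8% → Central
Honors: Brookfield 746/1320 = 56.5%, Central 23/35 = 65.7% → Central
Overall: Brookfield 759/1372 = 55.3%, Central 524/1264 = 41.5% → Brookfield
Central wins each student group but Brookfield wins overall — the comparison reverses. Central's students skew toward general, which has a lower base rate.

Yes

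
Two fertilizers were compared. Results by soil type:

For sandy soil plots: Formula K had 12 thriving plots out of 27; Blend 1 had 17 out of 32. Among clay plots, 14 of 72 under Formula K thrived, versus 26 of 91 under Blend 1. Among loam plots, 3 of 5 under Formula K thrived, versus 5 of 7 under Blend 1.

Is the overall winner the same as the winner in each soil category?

Yes

Sandy soil: Formula K 12/27 = 44.4%, Blend 1 17/32 = 53.1% → Blend 1
Clay: Formula K 14/72 = 19.4%, Blend 1 26/91 = 28.6% → Blend 1
Loam: Formula K 3/5 = 60.0%, Blend 1 5/7 = 71.4% → Blend 1
Overall: Formula K 29/104 = 27.9%, Blend 1 48/130 = 36.9% → Blend 1
Blend 1 wins overall and in every soil group — no reversal.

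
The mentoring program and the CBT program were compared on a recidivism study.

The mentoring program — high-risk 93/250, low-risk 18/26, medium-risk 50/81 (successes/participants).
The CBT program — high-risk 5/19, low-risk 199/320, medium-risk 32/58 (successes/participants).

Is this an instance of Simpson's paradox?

High-risk: the mentoring program 93/250 = 37.2%, the CBT program 5/19 = 26.3% → the mentoring program
Low-risk: the mentoring program 18/26 = 69.2%, the CBT program 199/320 = 62.2% → the mentoring program
Medium-risk: the mentoring program 50/81 = 61.7%, the CBT program 32/58 = 55.2% → the mentoring program
Overall: the mentoring program 161/357 = 45.1%, the CBT program 236/397 = 59.4% → the CBT program
The mentoring program wins each risk group but the CBT program wins overall — the comparison reverses. The mentoring program's participants skew toward high-risk, which has a lower base rate.

Yes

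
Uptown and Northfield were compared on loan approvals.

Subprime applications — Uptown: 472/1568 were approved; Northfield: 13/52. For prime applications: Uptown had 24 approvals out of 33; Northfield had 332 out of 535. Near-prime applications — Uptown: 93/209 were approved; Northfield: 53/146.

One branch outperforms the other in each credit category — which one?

Subprime: Uptown 472/1568 = 30.1%, Northfield 13/52 = 25.0% → Uptown
Prime: Uptown 24/33 = 72.7%, Northfield 332/535 = 62.1% → Uptown
Near-prime: Uptown 93/209 = 44.5%, Northfield 53/146 = 36.3% → Uptown
Uptown has the higher rate in all 3 groups.

Uptown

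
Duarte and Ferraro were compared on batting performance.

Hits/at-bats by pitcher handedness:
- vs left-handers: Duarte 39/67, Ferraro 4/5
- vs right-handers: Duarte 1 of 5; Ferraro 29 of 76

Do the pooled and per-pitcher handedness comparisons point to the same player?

Vs left-handers: Duarte 39/67 = 58.2%, Ferraro 4/5 = 80.0% → Ferraro
Vs right-handers: Duarte 1/5 = 20.0%, Ferraro 29/76 = 38.2% → Ferraro
Overall: Duarte 40/72 = 55.6%, Ferraro 33/81 = 40.7% → Duarte
Ferraro wins each pitcher group but Duarte wins overall — the comparison reverses. Ferraro's at-bats skew toward vs right-handers, which has a lower base rate.

No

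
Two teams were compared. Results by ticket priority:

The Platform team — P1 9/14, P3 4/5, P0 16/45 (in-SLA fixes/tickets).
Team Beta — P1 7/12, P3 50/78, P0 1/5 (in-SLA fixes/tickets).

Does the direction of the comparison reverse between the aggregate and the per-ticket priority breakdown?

P1: the Platform team 9/14 = 64.3%, Team Beta 7/12 = 58.3% → the Platform team
P3: the Platform team 4/5 = 80.0%, Team Beta 50/78 = 64.1% → the Platform team
P0: the Platform team 16/45 = 35.6%, Team Beta 1/5 = 20.0% → the Platform team
Overall: the Platform team 29/64 = 45.3%, Team Beta 58/95 = 61.1% → Team Beta
The Platform team wins each ticket group but Team Beta wins overall — the comparison reverses. The Platform team's tickets skew toward P0, which has a lower base rate.

Yes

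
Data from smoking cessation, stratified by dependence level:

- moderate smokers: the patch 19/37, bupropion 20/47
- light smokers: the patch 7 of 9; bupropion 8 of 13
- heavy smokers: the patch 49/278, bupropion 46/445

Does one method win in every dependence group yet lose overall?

No

Moderate smokers: the patch 19/37 = 51.4%, bupropion 20/47 = 42.6% → the patch
Light smokers: the patch 7/9 = 77.8%, bupropion 8/13 = 61.5% → the patch
Heavy smokers: the patch 49/278 = 17.6%, bupropion 46/445 = 10.3% → the patch
Overall: the patch 75/324 = 23.1%, bupropion 74/505 = 14.7% → the patch
The patch wins overall and in every dependence group — no reversal.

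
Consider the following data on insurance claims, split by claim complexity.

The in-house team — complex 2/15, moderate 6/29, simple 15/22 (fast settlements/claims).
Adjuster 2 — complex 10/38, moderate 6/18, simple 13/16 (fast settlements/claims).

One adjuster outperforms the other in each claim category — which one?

Complex: the in-house team 2/15 = 13.3%, Adjuster 2 10/38 = 26.3% → Adjuster 2
Moderate: the in-house team 6/29 = 20.7%, Adjuster 2 6/18 = 33.3% → Adjuster 2
Simple: the in-house team 15/22 = 68.2%, Adjuster 2 13/16 = 81.2% → Adjuster 2
Adjuster 2 has the higher rate in all 3 groups.

Adjuster 2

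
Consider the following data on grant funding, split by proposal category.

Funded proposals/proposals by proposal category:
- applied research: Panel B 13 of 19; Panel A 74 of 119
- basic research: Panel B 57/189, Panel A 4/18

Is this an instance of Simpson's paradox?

Yes

Applied research: Panel B 13/19 = 68.4%, Panel A 74/119 = 62.2% → Panel B
Basic research: Panel B 57/189 = 30.2%, Panel A 4/18 = 22.2% → Panel B
Overall: Panel B 70/208 = 33.7%, Panel A 78/137 = 56.9% → Panel A
Panel B wins each proposal group but Panel A wins overall — the comparison reverses. Panel B's proposals skew toward basic research, which has a lower base rate.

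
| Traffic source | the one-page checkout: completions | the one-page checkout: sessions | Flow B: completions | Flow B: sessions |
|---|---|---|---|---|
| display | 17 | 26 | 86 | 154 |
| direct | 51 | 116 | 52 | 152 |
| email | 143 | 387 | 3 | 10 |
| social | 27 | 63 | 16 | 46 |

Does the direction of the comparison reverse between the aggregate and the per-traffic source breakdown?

Display: the one-page checkout 17/26 = 65.4%, Flow B 86/154 = 55.8% → the one-page checkout
Direct: the one-page checkout 51/116 = 44.0%, Flow B 52/152 = 34.2% → the one-page checkout
Email: the one-page checkout 143/387 = 37.0%, Flow B 3/10 = 30.0% → the one-page checkout
Social: the one-page checkout 27/63 = 42.9%, Flow B 16/46 = 34.8% → the one-page checkout
Overall: the one-page checkout 238/592 = 40.2%, Flow B 157/362 = 43.4% → Flow B
The one-page checkout wins each traffic group but Flow B wins overall — the comparison reverses. The one-page checkout's sessions skew toward email, which has a lower base rate.

Yes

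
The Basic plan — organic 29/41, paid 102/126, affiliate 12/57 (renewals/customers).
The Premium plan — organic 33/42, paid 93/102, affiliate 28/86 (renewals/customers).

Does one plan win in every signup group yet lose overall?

No

Organic: the Basic plan 29/41 = 70.7%, the Premium plan 33/42 = 78.6% → the Premium plan
Paid: the Basic plan 102/126 = 81.0%, the Premium plan 93/102 = 91.2% → the Premium plan
Affiliate: the Basic plan 12/57 = 21.1%, the Premium plan 28/86 = 32.6% → the Premium plan
Overall: the Basic plan 143/224 = 63.8%, the Premium plan 154/230 = 67.0% → the Premium plan
The Premium plan wins overall and in every signup group — no reversal.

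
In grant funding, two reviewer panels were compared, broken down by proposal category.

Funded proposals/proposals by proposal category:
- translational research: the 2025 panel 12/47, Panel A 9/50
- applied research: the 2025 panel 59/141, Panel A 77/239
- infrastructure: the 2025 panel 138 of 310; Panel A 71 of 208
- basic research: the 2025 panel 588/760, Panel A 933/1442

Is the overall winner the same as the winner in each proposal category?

Yes

Translational research: the 2025 panel 12/47 = 25.5%, Panel A 9/50 = 18.0% → the 2025 panel
Applied research: the 2025 panel 59/141 = 41.8%, Panel A 77/239 = 32.2% → the 2025 panel
Infrastructure: the 2025 panel 138/310 = 44.5%, Panel A 71/208 = 34.1% → the 2025 panel
Basic research: the 2025 panel 588/760 = 77.4%, Panel A 933/1442 = 64.7% → the 2025 panel
Overall: the 2025 panel 797/1258 = 63.4%, Panel A 1090/1939 = 56.2% → the 2025 panel
The 2025 panel wins overall and in every proposal group — no reversal.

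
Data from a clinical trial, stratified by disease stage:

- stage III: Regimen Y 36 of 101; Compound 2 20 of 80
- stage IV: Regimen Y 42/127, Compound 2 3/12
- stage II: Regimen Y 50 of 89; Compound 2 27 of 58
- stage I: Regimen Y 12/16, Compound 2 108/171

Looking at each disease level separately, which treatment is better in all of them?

Stage III: Regimen Y 36/101 = 35.6%, Compound 2 20/80 = 25.0% → Regimen Y
Stage IV: Regimen Y 42/127 = 33.1%, Compound 2 3/12 = 25.0% → Regimen Y
Stage II: Regimen Y 50/89 = 56.2%, Compound 2 27/58 = 46.6% → Regimen Y
Stage I: Regimen Y 12/16 = 75.0%, Compound 2 108/171 = 63.2% → Regimen Y
Regimen Y has the higher rate in all 4 groups.

Regimen Y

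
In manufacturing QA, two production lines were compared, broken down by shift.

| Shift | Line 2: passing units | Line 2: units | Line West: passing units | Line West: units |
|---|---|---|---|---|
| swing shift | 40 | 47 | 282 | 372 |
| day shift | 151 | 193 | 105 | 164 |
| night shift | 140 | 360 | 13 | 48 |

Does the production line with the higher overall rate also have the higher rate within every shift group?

No

Swing shift: Line 2 40/47 = 85.1%, Line West 282/372 = 75.8% → Line 2
Day shift: Line 2 151/193 = 78.2%, Line West 105/164 = 64.0% → Line 2
Night shift: Line 2 140/360 = 38.9%, Line West 13/48 = 27.1% → Line 2
Overall: Line 2 331/600 = 55.2%, Line West 400/584 = 68.5% → Line West
Line 2 wins each shift group but Line West wins overall — the comparison reverses. Line 2's units skew toward night shift, which has a lower base rate.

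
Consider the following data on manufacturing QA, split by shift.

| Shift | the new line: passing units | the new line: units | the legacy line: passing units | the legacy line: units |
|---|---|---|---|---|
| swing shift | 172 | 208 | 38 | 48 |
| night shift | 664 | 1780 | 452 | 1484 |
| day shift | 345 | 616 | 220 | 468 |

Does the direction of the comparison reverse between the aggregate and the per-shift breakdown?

Swing shift: the new line 172/208 = 82.7%, the legacy line 38/48 = 79.2% → the new line
Night shift: the new line 664/1780 = 37.3%, the legacy line 452/1484 = 30.5% → the new line
Day shift: the new line 345/616 = 56.0%, the legacy line 220/468 = 47.0% → the new line
Overall: the new line 1181/2604 = 45.4%, the legacy line 710/2000 = 35.5% → the new line
The new line wins overall and in every shift group — no reversal.

No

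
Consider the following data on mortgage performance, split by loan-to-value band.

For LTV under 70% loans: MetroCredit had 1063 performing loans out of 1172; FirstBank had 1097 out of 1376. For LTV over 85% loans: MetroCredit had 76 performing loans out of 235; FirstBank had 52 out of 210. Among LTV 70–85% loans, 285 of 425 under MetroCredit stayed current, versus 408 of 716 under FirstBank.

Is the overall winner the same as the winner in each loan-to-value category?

Yes

LTV under 70%: MetroCredit 1063/1172 = 90.7%, FirstBank 1097/1376 = 79.7% → MetroCredit
LTV over 85%: MetroCredit 76/235 = 32.3%, FirstBank 52/210 = 24.8% → MetroCredit
LTV 70–85%: MetroCredit 285/425 = 67.1%, FirstBank 408/716 = 57.0% → MetroCredit
Overall: MetroCredit 1424/1832 = 77.7%, FirstBank 1557/2302 = 67.6% → MetroCredit
MetroCredit wins overall and in every loan-to-value group — no reversal.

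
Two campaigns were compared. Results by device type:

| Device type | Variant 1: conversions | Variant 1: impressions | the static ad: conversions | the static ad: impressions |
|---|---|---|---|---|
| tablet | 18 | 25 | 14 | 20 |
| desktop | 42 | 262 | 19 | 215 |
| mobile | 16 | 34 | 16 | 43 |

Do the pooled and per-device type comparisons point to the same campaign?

Yes

Tablet: Variant 1 18/25 = 72.0%, the static ad 14/20 = 70.0% → Variant 1
Desktop: Variant 1 42/262 = 16.0%, the static ad 19/215 = 8.8% → Variant 1
Mobile: Variant 1 16/34 = 47.1%, the static ad 16/43 = 37.2% → Variant 1
Overall: Variant 1 76/321 = 23.7%, the static ad 49/278 = 17.6% → Variant 1
Variant 1 wins overall and in every device group — no reversal.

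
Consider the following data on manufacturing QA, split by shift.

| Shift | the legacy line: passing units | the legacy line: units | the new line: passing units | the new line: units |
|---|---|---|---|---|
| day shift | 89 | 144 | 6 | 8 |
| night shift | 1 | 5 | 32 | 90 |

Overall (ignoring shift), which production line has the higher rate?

Day shift: the legacy line 89/144 = 61.8%, the new line 6/8 = 75.0% → the new line
Night shift: the legacy line 1/5 = 20.0%, the new line 32/90 = 35.6% → the new line
Overall: the legacy line 90/149 = 60.4%, the new line 38/98 = 38.8% → the legacy line
(The new line wins every shift group but the legacy line wins overall — the new line's units skew toward the low-rate night shift group.)

the legacy line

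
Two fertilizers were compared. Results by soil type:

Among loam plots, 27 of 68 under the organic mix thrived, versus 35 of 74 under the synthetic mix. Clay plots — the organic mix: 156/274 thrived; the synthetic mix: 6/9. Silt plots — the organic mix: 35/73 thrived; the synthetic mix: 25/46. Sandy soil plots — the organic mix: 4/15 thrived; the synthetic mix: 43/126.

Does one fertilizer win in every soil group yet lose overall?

Loam: the organic mix 27/68 = 39.7%, the synthetic mix 35/74 = 47.3% → the synthetic mix
Clay: the organic mix 156/274 = 56.9%, the synthetic mix 6/9 = 66.7% → the synthetic mix
Silt: the organic mix 35/73 = 47.9%, the synthetic mix 25/46 = 54.3% → the synthetic mix
Sandy soil: the organic mix 4/15 = 26.7%, the synthetic mix 43/126 = 34.1% → the synthetic mix
Overall: the organic mix 222/430 = 51.6%, the synthetic mix 109/255 = 42.7% → the organic mix
The synthetic mix wins each soil group but the organic mix wins overall — the comparison reverses. The synthetic mix's plots skew toward sandy soil, which has a lower base rate.

Yes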